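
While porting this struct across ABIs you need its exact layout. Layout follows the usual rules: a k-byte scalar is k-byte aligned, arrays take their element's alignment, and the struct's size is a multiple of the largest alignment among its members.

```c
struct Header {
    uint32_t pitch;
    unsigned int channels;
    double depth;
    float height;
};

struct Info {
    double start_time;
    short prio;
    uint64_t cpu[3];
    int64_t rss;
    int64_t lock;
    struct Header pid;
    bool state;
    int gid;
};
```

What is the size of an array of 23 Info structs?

Header: 0..4  pitch  (4B, 4-aligned); 4..8  channels  (4B, 4-aligned); 8..16  depth  (8B, 8-aligned); 16..20  height  (4B, 4-aligned); 20..24  -- tail padding (4B); sizeof = 24, alignof = 8
0..8  start_time  (8B, 8-aligned)
8..10  prio  (2B, 2-aligned)
10..16  -- padding (6B)
16..40  cpu  (24B, 8-aligned)
40..48  rss  (8B, 8-aligned)
48..56  lock  (8B, 8-aligned)
56..80  pid  (24B, 8-aligned)
80..81  state  (1B, 1-aligned)
81..84  -- padding (3B)
84..88  gid  (4B, 4-aligned)
sizeof = 88, alignof = 8
array of 23: 23 × 88 = 2024

2024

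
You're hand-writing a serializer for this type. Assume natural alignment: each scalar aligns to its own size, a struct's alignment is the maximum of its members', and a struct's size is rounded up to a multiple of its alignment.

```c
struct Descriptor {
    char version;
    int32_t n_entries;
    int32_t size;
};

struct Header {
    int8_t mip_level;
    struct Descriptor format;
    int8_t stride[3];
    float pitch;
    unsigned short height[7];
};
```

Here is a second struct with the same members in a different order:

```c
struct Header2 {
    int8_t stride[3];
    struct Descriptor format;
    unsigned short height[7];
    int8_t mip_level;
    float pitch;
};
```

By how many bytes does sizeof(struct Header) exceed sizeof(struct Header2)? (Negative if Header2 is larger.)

4

Descriptor: version at 0 (size 1, align 1) → ends 1; pad 3 to align 4 for n_entries; n_entries at 4 (size 4, align 4) → ends 8; size at 8 (size 4, align 4) → ends 12; total 12 bytes, alignment 4
mip_level at 0 (size 1, align 1) → ends 1
pad 3 to align 4 for format
format at 4 (size 12, align 4) → ends 16
stride at 16 (size 3, align 1) → ends 19
pad 1 to align 4 for pitch
pitch at 20 (size 4, align 4) → ends 24
height at 24 (size 14, align 2) → ends 38
tail pad 2 to reach multiple of 4
total 40 bytes, alignment 4
— Header2 —
stride at 0 (size 3, align 1) → ends 3
pad 1 to align 4 for format
format at 4 (size 12, align 4) → ends 16
height at 16 (size 14, align 2) → ends 30
mip_level at 30 (size 1, align 1) → ends 31
pad 1 to align 4 for pitch
pitch at 32 (size 4, align 4) → ends 36
total 36 bytes, alignment 4
40 − 36 = 4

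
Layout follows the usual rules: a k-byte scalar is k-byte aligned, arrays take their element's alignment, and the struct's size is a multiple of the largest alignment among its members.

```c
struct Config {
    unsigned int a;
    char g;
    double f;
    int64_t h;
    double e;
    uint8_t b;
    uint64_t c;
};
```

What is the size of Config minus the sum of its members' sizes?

10

a at 0 (size 4, align 4) → ends 4
g at 4 (size 1, align 1) → ends 5
pad 3 to align 8 for f
f at 8 (size 8, align 8) → ends 16
h at 16 (size 8, align 8) → ends 24
e at 24 (size 8, align 8) → ends 32
b at 32 (size 1, align 1) → ends 33
pad 7 to align 8 for c
c at 40 (size 8, align 8) → ends 48
total 48 bytes, alignment 8
data bytes 38, size 48 → padding 10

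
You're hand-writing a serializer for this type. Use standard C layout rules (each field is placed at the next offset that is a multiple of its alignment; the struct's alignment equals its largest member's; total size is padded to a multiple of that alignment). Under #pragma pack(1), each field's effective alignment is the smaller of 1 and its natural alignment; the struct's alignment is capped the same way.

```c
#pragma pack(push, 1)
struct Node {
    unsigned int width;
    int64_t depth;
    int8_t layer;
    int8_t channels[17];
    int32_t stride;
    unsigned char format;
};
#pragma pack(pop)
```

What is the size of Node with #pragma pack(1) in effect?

35

width at 0 (size 4, align 1) → ends 4
depth at 4 (size 8, align 1) → ends 12
layer at 12 (size 1, align 1) → ends 13
channels at 13 (size 17, align 1) → ends 30
stride at 30 (size 4, align 1) → ends 34
format at 34 (size 1, align 1) → ends 35
total 35 bytes, alignment 1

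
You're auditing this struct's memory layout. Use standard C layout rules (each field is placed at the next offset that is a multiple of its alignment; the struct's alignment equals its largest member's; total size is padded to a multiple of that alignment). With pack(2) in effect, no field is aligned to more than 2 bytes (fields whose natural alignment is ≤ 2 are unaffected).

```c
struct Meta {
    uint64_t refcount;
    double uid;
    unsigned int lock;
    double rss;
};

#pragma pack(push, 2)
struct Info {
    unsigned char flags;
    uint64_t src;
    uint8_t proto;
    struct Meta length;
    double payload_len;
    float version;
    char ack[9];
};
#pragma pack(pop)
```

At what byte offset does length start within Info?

12

Meta: 0..8  refcount  (8B, 8-aligned); 8..16  uid  (8B, 8-aligned); 16..20  lock  (4B, 4-aligned); 20..24  -- padding (4B); 24..32  rss  (8B, 8-aligned); sizeof = 32, alignof = 8
0..1  flags  (1B, 1-aligned)
1..2  -- padding (1B)
2..10  src  (8B, 2-aligned)
10..11  proto  (1B, 1-aligned)
11..12  -- padding (1B)
12..44  length  (32B, 2-aligned)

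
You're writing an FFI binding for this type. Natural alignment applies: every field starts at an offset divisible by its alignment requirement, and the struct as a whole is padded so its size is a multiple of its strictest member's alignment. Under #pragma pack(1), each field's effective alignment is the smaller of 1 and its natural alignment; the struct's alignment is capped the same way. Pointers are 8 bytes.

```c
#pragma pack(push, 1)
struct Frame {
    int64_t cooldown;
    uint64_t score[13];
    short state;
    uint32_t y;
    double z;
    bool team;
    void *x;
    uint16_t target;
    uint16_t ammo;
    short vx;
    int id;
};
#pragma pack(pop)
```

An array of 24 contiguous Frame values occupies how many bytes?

3480

cooldown at 0 (size 8, align 1) → ends 8
score at 8 (size 104, align 1) → ends 112
state at 112 (size 2, align 1) → ends 114
y at 114 (size 4, align 1) → ends 118
z at 118 (size 8, align 1) → ends 126
team at 126 (size 1, align 1) → ends 127
x at 127 (size 8, align 1) → ends 135
target at 135 (size 2, align 1) → ends 137
ammo at 137 (size 2, align 1) → ends 139
vx at 139 (size 2, align 1) → ends 141
id at 141 (size 4, align 1) → ends 145
total 145 bytes, alignment 1
array of 24: 24 × 145 = 3480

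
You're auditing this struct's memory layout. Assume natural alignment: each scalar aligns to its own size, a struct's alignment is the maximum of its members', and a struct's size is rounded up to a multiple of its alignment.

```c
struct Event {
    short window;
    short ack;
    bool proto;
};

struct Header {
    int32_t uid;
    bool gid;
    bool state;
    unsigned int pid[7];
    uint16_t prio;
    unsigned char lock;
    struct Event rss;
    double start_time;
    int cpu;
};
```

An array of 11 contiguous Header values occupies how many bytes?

Event: 0..2  window  (2B, 2-aligned); 2..4  ack  (2B, 2-aligned); 4..5  proto  (1B, 1-aligned); 5..6  -- tail padding (1B); sizeof = 6, alignof = 2
0..4  uid  (4B, 4-aligned)
4..5  gid  (1B, 1-aligned)
5..6  state  (1B, 1-aligned)
6..8  -- padding (2B)
8..36  pid  (28B, 4-aligned)
36..38  prio  (2B, 2-aligned)
38..39  lock  (1B, 1-aligned)
39..40  -- padding (1B)
40..46  rss  (6B, 2-aligned)
46..48  -- padding (2B)
48..56  start_time  (8B, 8-aligned)
56..60  cpu  (4B, 4-aligned)
60..64  -- tail padding (4B)
sizeof = 64, alignof = 8
array of 11: 11 × 64 = 704

704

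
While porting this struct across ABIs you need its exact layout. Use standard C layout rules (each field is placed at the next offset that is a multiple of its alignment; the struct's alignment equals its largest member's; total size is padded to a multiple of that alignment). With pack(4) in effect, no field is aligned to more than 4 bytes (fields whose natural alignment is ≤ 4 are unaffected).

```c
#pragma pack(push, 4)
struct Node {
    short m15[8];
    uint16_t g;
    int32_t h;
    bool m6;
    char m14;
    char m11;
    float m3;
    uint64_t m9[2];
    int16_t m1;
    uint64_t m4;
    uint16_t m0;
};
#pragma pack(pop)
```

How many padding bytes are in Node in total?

7

0..16  m15  (16B, 2-aligned)
16..18  g  (2B, 2-aligned)
18..20  -- padding (2B)
20..24  h  (4B, 4-aligned)
24..25  m6  (1B, 1-aligned)
25..26  m14  (1B, 1-aligned)
26..27  m11  (1B, 1-aligned)
27..28  -- padding (1B)
28..32  m3  (4B, 4-aligned)
32..48  m9  (16B, 4-aligned)
48..50  m1  (2B, 2-aligned)
50..52  -- padding (2B)
52..60  m4  (8B, 4-aligned)
60..62  m0  (2B, 2-aligned)
62..64  -- tail padding (2B)
sizeof = 64, alignof = 4
data bytes 57, size 64 → padding 7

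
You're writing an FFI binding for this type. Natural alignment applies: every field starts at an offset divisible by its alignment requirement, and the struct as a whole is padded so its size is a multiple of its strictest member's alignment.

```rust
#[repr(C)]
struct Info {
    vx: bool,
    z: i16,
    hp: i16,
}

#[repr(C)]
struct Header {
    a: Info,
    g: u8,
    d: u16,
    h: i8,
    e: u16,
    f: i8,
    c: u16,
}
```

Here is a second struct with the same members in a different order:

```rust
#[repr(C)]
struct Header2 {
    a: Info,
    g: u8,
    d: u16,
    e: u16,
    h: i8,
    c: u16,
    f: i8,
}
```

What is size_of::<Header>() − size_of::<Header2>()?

0

Info: vx at 0 (size 1, align 1) → ends 1; pad 1 to align 2 for z; z at 2 (size 2, align 2) → ends 4; hp at 4 (size 2, align 2) → ends 6; total 6 bytes, alignment 2
a at 0 (size 6, align 2) → ends 6
g at 6 (size 1, align 1) → ends 7
pad 1 to align 2 for d
d at 8 (size 2, align 2) → ends 10
h at 10 (size 1, align 1) → ends 11
pad 1 to align 2 for e
e at 12 (size 2, align 2) → ends 14
f at 14 (size 1, align 1) → ends 15
pad 1 to align 2 for c
c at 16 (size 2, align 2) → ends 18
total 18 bytes, alignment 2
— Header2 —
a at 0 (size 6, align 2) → ends 6
g at 6 (size 1, align 1) → ends 7
pad 1 to align 2 for d
d at 8 (size 2, align 2) → ends 10
e at 10 (size 2, align 2) → ends 12
h at 12 (size 1, align 1) → ends 13
pad 1 to align 2 for c
c at 14 (size 2, align 2) → ends 16
f at 16 (size 1, align 1) → ends 17
tail pad 1 to reach multiple of 2
total 18 bytes, alignment 2
18 − 18 = 0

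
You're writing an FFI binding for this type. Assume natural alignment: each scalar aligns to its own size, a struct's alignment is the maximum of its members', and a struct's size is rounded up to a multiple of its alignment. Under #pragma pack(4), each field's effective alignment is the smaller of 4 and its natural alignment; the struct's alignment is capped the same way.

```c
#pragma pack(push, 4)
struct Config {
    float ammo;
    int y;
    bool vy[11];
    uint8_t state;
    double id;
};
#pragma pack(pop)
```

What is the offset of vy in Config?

0..4  ammo  (4B, 4-aligned)
4..8  y  (4B, 4-aligned)
8..19  vy  (11B, 1-aligned)

8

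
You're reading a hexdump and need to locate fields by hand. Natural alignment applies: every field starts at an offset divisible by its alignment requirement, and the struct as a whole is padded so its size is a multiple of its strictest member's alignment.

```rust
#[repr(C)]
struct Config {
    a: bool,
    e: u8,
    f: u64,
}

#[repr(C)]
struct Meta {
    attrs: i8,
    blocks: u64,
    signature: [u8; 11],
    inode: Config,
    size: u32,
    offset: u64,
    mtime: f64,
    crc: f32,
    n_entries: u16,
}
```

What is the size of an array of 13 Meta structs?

1040

Config: a at 0 (size 1, align 1) → ends 1; e at 1 (size 1, align 1) → ends 2; pad 6 to align 8 for f; f at 8 (size 8, align 8) → ends 16; total 16 bytes, alignment 8
attrs at 0 (size 1, align 1) → ends 1
pad 7 to align 8 for blocks
blocks at 8 (size 8, align 8) → ends 16
signature at 16 (size 11, align 1) → ends 27
pad 5 to align 8 for inode
inode at 32 (size 16, align 8) → ends 48
size at 48 (size 4, align 4) → ends 52
pad 4 to align 8 for offset
offset at 56 (size 8, align 8) → ends 64
mtime at 64 (size 8, align 8) → ends 72
crc at 72 (size 4, align 4) → ends 76
n_entries at 76 (size 2, align 2) → ends 78
tail pad 2 to reach multiple of 8
total 80 bytes, alignment 8
array of 13: 13 × 80 = 1040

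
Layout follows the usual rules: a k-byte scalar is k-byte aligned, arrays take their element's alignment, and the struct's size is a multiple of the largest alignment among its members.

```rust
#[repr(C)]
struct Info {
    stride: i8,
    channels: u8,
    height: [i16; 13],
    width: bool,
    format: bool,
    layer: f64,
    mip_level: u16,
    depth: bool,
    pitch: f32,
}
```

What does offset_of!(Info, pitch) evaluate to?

@0: stride [1B, align 1] → 1
@1: channels [1B, align 1] → 2
@2: height [26B, align 2] → 28
@28: width [1B, align 1] → 29
@29: format [1B, align 1] → 30
+2 pad (align 8)
@32: layer [8B, align 8] → 40
@40: mip_level [2B, align 2] → 42
@42: depth [1B, align 1] → 43
+1 pad (align 4)
@44: pitch [4B, align 4] → 48

44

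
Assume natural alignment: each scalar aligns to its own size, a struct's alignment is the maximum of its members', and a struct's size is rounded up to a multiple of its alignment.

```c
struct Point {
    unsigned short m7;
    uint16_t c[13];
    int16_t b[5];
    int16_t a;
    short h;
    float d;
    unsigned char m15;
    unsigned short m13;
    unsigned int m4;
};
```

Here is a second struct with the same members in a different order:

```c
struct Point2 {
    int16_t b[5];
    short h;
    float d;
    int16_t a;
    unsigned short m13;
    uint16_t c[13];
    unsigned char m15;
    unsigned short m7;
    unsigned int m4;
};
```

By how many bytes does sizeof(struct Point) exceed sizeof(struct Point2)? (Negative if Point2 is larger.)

m7 at 0 (size 2, align 2) → ends 2
c at 2 (size 26, align 2) → ends 28
b at 28 (size 10, align 2) → ends 38
a at 38 (size 2, align 2) → ends 40
h at 40 (size 2, align 2) → ends 42
pad 2 to align 4 for d
d at 44 (size 4, align 4) → ends 48
m15 at 48 (size 1, align 1) → ends 49
pad 1 to align 2 for m13
m13 at 50 (size 2, align 2) → ends 52
m4 at 52 (size 4, align 4) → ends 56
total 56 bytes, alignment 4
— Point2 —
b at 0 (size 10, align 2) → ends 10
h at 10 (size 2, align 2) → ends 12
d at 12 (size 4, align 4) → ends 16
a at 16 (size 2, align 2) → ends 18
m13 at 18 (size 2, align 2) → ends 20
c at 20 (size 26, align 2) → ends 46
m15 at 46 (size 1, align 1) → ends 47
pad 1 to align 2 for m7
m7 at 48 (size 2, align 2) → ends 50
pad 2 to align 4 for m4
m4 at 52 (size 4, align 4) → ends 56
total 56 bytes, alignment 4
56 − 56 = 0

0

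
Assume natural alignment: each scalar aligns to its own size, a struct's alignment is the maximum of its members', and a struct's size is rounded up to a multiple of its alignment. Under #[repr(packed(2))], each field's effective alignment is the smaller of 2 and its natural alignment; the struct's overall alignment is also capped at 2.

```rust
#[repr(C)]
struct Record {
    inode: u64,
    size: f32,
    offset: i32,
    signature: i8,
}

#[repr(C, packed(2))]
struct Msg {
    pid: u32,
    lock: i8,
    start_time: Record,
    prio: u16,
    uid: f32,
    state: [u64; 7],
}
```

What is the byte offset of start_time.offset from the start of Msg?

Record: @0: inode [8B, align 8] → 8; @8: size [4B, align 4] → 12; @12: offset [4B, align 4] → 16; @16: signature [1B, align 1] → 17; +7 tail pad (align 8); size 24, align 8
@0: pid [4B, align 2] → 4
@4: lock [1B, align 1] → 5
+1 pad (align 2)
@6: start_time [24B, align 2] → 30
within Record: offset at 12
6 + 12 = 18

18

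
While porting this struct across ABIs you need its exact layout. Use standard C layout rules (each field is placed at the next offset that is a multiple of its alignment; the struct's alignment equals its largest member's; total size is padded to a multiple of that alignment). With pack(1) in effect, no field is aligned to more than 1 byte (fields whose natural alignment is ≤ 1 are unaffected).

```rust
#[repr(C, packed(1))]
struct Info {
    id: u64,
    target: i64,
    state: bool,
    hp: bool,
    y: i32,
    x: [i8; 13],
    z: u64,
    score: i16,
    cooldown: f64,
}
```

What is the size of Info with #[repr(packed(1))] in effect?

53

id at 0 (size 8, align 1) → ends 8
target at 8 (size 8, align 1) → ends 16
state at 16 (size 1, align 1) → ends 17
hp at 17 (size 1, align 1) → ends 18
y at 18 (size 4, align 1) → ends 22
x at 22 (size 13, align 1) → ends 35
z at 35 (size 8, align 1) → ends 43
score at 43 (size 2, align 1) → ends 45
cooldown at 45 (size 8, align 1) → ends 53
total 53 bytes, alignment 1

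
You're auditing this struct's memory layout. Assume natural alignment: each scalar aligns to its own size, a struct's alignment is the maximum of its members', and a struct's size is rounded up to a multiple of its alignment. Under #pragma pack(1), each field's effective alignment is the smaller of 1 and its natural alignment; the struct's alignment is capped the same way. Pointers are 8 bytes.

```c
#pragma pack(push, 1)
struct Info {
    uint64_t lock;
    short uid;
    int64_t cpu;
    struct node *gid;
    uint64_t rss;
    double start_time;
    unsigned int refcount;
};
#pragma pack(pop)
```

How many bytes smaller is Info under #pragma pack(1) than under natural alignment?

natural layout:
  0..8  lock  (8B, 8-aligned)
  8..10  uid  (2B, 2-aligned)
  10..16  -- padding (6B)
  16..24  cpu  (8B, 8-aligned)
  24..32  gid  (8B, 8-aligned)
  32..40  rss  (8B, 8-aligned)
  40..48  start_time  (8B, 8-aligned)
  48..52  refcount  (4B, 4-aligned)
  52..56  -- tail padding (4B)
  sizeof = 56, alignof = 8
packed(1) layout:
  0..8  lock  (8B, 1-aligned)
  8..10  uid  (2B, 1-aligned)
  10..18  cpu  (8B, 1-aligned)
  18..26  gid  (8B, 1-aligned)
  26..34  rss  (8B, 1-aligned)
  34..42  start_time  (8B, 1-aligned)
  42..46  refcount  (4B, 1-aligned)
  sizeof = 46, alignof = 1
56 − 46 = 10

10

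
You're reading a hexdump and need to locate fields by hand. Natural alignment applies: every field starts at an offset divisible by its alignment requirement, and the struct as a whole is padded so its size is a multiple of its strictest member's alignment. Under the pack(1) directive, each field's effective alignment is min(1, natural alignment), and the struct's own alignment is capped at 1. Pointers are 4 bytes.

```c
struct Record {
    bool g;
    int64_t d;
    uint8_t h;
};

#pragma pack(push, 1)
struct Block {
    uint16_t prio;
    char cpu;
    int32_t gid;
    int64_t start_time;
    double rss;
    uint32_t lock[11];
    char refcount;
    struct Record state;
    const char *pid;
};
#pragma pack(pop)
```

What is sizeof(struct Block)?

Record: 0..1  g  (1B, 1-aligned); 1..8  -- padding (7B); 8..16  d  (8B, 8-aligned); 16..17  h  (1B, 1-aligned); 17..24  -- tail padding (7B); sizeof = 24, alignof = 8
0..2  prio  (2B, 1-aligned)
2..3  cpu  (1B, 1-aligned)
3..7  gid  (4B, 1-aligned)
7..15  start_time  (8B, 1-aligned)
15..23  rss  (8B, 1-aligned)
23..67  lock  (44B, 1-aligned)
67..68  refcount  (1B, 1-aligned)
68..92  state  (24B, 1-aligned)
92..96  pid  (4B, 1-aligned)
sizeof = 96, alignof = 1

96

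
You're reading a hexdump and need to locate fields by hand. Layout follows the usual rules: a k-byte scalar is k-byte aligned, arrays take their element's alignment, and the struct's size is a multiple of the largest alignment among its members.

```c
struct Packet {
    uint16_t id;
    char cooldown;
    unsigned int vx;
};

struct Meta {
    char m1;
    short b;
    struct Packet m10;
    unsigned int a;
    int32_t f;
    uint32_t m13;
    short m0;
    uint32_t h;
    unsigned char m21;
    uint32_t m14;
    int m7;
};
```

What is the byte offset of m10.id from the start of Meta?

4

Packet: @0: id [2B, align 2] → 2; @2: cooldown [1B, align 1] → 3; +1 pad (align 4); @4: vx [4B, align 4] → 8; size 8, align 4
@0: m1 [1B, align 1] → 1
+1 pad (align 2)
@2: b [2B, align 2] → 4
@4: m10 [8B, align 4] → 12
within Packet: id at 0
4 + 0 = 4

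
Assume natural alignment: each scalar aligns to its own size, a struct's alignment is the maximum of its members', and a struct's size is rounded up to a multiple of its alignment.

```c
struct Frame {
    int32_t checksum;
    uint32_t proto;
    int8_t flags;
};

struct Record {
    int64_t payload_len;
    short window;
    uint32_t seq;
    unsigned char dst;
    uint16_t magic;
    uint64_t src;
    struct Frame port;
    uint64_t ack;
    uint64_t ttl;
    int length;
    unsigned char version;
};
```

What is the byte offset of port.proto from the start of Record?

36

Frame: 0..4  checksum  (4B, 4-aligned); 4..8  proto  (4B, 4-aligned); 8..9  flags  (1B, 1-aligned); 9..12  -- tail padding (3B); sizeof = 12, alignof = 4
0..8  payload_len  (8B, 8-aligned)
8..10  window  (2B, 2-aligned)
10..12  -- padding (2B)
12..16  seq  (4B, 4-aligned)
16..17  dst  (1B, 1-aligned)
17..18  -- padding (1B)
18..20  magic  (2B, 2-aligned)
20..24  -- padding (4B)
24..32  src  (8B, 8-aligned)
32..44  port  (12B, 4-aligned)
within Frame: proto at 4
32 + 4 = 36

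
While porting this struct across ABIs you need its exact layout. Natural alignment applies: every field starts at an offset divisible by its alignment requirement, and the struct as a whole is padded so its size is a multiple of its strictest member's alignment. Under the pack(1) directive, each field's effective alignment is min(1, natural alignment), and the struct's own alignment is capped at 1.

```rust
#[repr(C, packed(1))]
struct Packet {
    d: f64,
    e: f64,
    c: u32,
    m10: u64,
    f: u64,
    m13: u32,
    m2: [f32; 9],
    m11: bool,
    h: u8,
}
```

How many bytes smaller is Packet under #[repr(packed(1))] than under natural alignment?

10

natural layout:
  d at 0 (size 8, align 8) → ends 8
  e at 8 (size 8, align 8) → ends 16
  c at 16 (size 4, align 4) → ends 20
  pad 4 to align 8 for m10
  m10 at 24 (size 8, align 8) → ends 32
  f at 32 (size 8, align 8) → ends 40
  m13 at 40 (size 4, align 4) → ends 44
  m2 at 44 (size 36, align 4) → ends 80
  m11 at 80 (size 1, align 1) → ends 81
  h at 81 (size 1, align 1) → ends 82
  tail pad 6 to reach multiple of 8
  total 88 bytes, alignment 8
packed(1) layout:
  d at 0 (size 8, align 1) → ends 8
  e at 8 (size 8, align 1) → ends 16
  c at 16 (size 4, align 1) → ends 20
  m10 at 20 (size 8, align 1) → ends 28
  f at 28 (size 8, align 1) → ends 36
  m13 at 36 (size 4, align 1) → ends 40
  m2 at 40 (size 36, align 1) → ends 76
  m11 at 76 (size 1, align 1) → ends 77
  h at 77 (size 1, align 1) → ends 78
  total 78 bytes, alignment 1
88 − 78 = 10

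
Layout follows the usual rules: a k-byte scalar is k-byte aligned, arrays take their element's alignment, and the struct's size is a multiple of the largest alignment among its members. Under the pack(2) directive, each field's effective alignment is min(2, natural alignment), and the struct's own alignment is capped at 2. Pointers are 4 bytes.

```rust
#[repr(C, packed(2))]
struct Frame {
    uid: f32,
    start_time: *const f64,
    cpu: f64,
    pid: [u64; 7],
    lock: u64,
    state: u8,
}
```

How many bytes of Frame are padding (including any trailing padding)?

0..4  uid  (4B, 2-aligned)
4..8  start_time  (4B, 2-aligned)
8..16  cpu  (8B, 2-aligned)
16..72  pid  (56B, 2-aligned)
72..80  lock  (8B, 2-aligned)
80..81  state  (1B, 1-aligned)
81..82  -- tail padding (1B)
sizeof = 82, alignof = 2
data bytes 81, size 82 → padding 1

1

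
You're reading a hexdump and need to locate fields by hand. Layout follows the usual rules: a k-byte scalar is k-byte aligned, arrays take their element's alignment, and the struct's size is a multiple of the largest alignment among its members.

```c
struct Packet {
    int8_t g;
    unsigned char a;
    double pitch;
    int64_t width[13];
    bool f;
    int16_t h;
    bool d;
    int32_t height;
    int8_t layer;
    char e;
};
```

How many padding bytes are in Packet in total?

12

@0: g [1B, align 1] → 1
@1: a [1B, align 1] → 2
+6 pad (align 8)
@8: pitch [8B, align 8] → 16
@16: width [104B, align 8] → 120
@120: f [1B, align 1] → 121
+1 pad (align 2)
@122: h [2B, align 2] → 124
@124: d [1B, align 1] → 125
+3 pad (align 4)
@128: height [4B, align 4] → 132
@132: layer [1B, align 1] → 133
@133: e [1B, align 1] → 134
+2 tail pad (align 8)
size 136, align 8
data bytes 124, size 136 → padding 12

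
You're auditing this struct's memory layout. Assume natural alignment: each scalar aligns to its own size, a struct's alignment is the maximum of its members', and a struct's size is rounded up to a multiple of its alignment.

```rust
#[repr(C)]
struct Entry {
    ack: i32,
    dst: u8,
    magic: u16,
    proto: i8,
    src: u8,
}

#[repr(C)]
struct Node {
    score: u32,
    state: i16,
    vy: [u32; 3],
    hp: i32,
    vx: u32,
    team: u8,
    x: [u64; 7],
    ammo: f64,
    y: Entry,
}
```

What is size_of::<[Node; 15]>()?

Entry: ack at 0 (size 4, align 4) → ends 4; dst at 4 (size 1, align 1) → ends 5; pad 1 to align 2 for magic; magic at 6 (size 2, align 2) → ends 8; proto at 8 (size 1, align 1) → ends 9; src at 9 (size 1, align 1) → ends 10; tail pad 2 to reach multiple of 4; total 12 bytes, alignment 4
score at 0 (size 4, align 4) → ends 4
state at 4 (size 2, align 2) → ends 6
pad 2 to align 4 for vy
vy at 8 (size 12, align 4) → ends 20
hp at 20 (size 4, align 4) → ends 24
vx at 24 (size 4, align 4) → ends 28
team at 28 (size 1, align 1) → ends 29
pad 3 to align 8 for x
x at 32 (size 56, align 8) → ends 88
ammo at 88 (size 8, align 8) → ends 96
y at 96 (size 12, align 4) → ends 108
tail pad 4 to reach multiple of 8
total 112 bytes, alignment 8
array of 15: 15 × 112 = 1680

1680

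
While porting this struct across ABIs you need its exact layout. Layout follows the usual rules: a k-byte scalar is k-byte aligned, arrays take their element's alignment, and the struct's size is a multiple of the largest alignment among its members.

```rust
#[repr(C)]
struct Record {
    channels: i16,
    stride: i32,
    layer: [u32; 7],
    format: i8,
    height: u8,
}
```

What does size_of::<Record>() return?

40

0..2  channels  (2B, 2-aligned)
2..4  -- padding (2B)
4..8  stride  (4B, 4-aligned)
8..36  layer  (28B, 4-aligned)
36..37  format  (1B, 1-aligned)
37..38  height  (1B, 1-aligned)
38..40  -- tail padding (2B)
sizeof = 40, alignof = 4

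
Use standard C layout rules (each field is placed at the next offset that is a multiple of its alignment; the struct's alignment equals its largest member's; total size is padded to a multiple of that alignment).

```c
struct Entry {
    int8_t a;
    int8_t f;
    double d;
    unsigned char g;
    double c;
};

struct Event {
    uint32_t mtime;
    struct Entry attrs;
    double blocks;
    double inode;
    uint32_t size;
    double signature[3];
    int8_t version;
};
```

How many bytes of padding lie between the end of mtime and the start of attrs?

4

Entry: 0..1  a  (1B, 1-aligned); 1..2  f  (1B, 1-aligned); 2..8  -- padding (6B); 8..16  d  (8B, 8-aligned); 16..17  g  (1B, 1-aligned); 17..24  -- padding (7B); 24..32  c  (8B, 8-aligned); sizeof = 32, alignof = 8
0..4  mtime  (4B, 4-aligned)
4..8  -- padding (4B)
8..40  attrs  (32B, 8-aligned)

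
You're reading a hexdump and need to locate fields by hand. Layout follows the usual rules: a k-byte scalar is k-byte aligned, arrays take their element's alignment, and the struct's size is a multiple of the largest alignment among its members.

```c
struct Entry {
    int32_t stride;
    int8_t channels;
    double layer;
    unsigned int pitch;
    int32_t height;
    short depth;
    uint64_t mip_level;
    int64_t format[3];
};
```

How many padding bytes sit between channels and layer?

3

@0: stride [4B, align 4] → 4
@4: channels [1B, align 1] → 5
+3 pad (align 8)
@8: layer [8B, align 8] → 16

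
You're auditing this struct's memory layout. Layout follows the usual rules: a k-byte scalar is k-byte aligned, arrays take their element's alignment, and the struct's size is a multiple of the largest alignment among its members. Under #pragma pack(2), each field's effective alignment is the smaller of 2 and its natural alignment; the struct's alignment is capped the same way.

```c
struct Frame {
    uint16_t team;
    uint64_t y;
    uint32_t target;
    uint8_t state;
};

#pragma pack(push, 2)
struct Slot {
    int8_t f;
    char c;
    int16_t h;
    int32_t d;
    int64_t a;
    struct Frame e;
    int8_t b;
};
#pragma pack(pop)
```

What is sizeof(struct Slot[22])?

924

Frame: 0..2  team  (2B, 2-aligned); 2..8  -- padding (6B); 8..16  y  (8B, 8-aligned); 16..20  target  (4B, 4-aligned); 20..21  state  (1B, 1-aligned); 21..24  -- tail padding (3B); sizeof = 24, alignof = 8
0..1  f  (1B, 1-aligned)
1..2  c  (1B, 1-aligned)
2..4  h  (2B, 2-aligned)
4..8  d  (4B, 2-aligned)
8..16  a  (8B, 2-aligned)
16..40  e  (24B, 2-aligned)
40..41  b  (1B, 1-aligned)
41..42  -- tail padding (1B)
sizeof = 42, alignof = 2
array of 22: 22 × 42 = 924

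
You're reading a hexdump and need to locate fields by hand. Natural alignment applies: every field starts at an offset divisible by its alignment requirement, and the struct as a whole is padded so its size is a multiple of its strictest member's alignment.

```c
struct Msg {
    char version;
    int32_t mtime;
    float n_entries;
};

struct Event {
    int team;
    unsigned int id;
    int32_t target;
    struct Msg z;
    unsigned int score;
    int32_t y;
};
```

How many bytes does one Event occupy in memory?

32

Msg: @0: version [1B, align 1] → 1; +3 pad (align 4); @4: mtime [4B, align 4] → 8; @8: n_entries [4B, align 4] → 12; size 12, align 4
@0: team [4B, align 4] → 4
@4: id [4B, align 4] → 8
@8: target [4B, align 4] → 12
@12: z [12B, align 4] → 24
@24: score [4B, align 4] → 28
@28: y [4B, align 4] → 32
size 32, align 4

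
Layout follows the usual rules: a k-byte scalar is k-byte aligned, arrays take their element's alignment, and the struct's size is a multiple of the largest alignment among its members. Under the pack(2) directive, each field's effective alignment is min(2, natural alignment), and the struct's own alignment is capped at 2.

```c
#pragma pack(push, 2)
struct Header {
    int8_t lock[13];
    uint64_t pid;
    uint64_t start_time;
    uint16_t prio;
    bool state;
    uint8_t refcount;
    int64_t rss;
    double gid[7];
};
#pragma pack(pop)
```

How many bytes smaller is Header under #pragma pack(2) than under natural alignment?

6

natural layout:
  0..13  lock  (13B, 1-aligned)
  13..16  -- padding (3B)
  16..24  pid  (8B, 8-aligned)
  24..32  start_time  (8B, 8-aligned)
  32..34  prio  (2B, 2-aligned)
  34..35  state  (1B, 1-aligned)
  35..36  refcount  (1B, 1-aligned)
  36..40  -- padding (4B)
  40..48  rss  (8B, 8-aligned)
  48..104  gid  (56B, 8-aligned)
  sizeof = 104, alignof = 8
packed(2) layout:
  0..13  lock  (13B, 1-aligned)
  13..14  -- padding (1B)
  14..22  pid  (8B, 2-aligned)
  22..30  start_time  (8B, 2-aligned)
  30..32  prio  (2B, 2-aligned)
  32..33  state  (1B, 1-aligned)
  33..34  refcount  (1B, 1-aligned)
  34..42  rss  (8B, 2-aligned)
  42..98  gid  (56B, 2-aligned)
  sizeof = 98, alignof = 2
104 − 98 = 6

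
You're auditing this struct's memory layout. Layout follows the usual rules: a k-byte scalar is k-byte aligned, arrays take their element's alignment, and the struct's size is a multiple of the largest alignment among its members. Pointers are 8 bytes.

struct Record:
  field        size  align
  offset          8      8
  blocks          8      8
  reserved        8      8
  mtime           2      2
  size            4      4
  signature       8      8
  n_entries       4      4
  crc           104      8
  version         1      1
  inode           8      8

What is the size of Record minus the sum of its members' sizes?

13

@0: offset [8B, align 8] → 8
@8: blocks [8B, align 8] → 16
@16: reserved [8B, align 8] → 24
@24: mtime [2B, align 2] → 26
+2 pad (align 4)
@28: size [4B, align 4] → 32
@32: signature [8B, align 8] → 40
@40: n_entries [4B, align 4] → 44
+4 pad (align 8)
@48: crc [104B, align 8] → 152
@152: version [1B, align 1] → 153
+7 pad (align 8)
@160: inode [8B, align 8] → 168
size 168, align 8
data bytes 155, size 168 → padding 13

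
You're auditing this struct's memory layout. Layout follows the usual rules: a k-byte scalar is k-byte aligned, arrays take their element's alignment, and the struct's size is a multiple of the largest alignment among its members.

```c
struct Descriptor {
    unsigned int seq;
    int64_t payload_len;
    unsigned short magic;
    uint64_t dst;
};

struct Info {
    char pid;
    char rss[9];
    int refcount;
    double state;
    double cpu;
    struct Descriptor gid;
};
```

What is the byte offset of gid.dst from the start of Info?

56

Descriptor: @0: seq [4B, align 4] → 4; +4 pad (align 8); @8: payload_len [8B, align 8] → 16; @16: magic [2B, align 2] → 18; +6 pad (align 8); @24: dst [8B, align 8] → 32; size 32, align 8
@0: pid [1B, align 1] → 1
@1: rss [9B, align 1] → 10
+2 pad (align 4)
@12: refcount [4B, align 4] → 16
@16: state [8B, align 8] → 24
@24: cpu [8B, align 8] → 32
@32: gid [32B, align 8] → 64
within Descriptor: dst at 24
32 + 24 = 56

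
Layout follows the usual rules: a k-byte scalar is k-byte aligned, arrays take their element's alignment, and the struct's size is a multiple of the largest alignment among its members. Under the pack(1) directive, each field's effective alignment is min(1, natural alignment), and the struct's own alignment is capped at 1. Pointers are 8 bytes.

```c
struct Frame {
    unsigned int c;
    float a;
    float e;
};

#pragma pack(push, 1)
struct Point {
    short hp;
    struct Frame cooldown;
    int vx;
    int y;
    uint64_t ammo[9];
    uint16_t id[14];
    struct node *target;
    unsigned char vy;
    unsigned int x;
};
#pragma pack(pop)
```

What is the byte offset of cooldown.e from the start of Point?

Frame: @0: c [4B, align 4] → 4; @4: a [4B, align 4] → 8; @8: e [4B, align 4] → 12; size 12, align 4
@0: hp [2B, align 1] → 2
@2: cooldown [12B, align 1] → 14
within Frame: e at 8
2 + 8 = 10

10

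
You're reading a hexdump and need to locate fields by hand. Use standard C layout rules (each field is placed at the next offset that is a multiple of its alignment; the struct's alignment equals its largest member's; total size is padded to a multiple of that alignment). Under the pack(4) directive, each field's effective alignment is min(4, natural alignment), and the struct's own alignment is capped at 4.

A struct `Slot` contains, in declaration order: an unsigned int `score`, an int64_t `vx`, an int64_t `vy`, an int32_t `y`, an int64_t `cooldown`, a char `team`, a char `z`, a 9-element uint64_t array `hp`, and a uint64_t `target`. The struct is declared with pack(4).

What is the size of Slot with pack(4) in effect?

116

0..4  score  (4B, 4-aligned)
4..12  vx  (8B, 4-aligned)
12..20  vy  (8B, 4-aligned)
20..24  y  (4B, 4-aligned)
24..32  cooldown  (8B, 4-aligned)
32..33  team  (1B, 1-aligned)
33..34  z  (1B, 1-aligned)
34..36  -- padding (2B)
36..108  hp  (72B, 4-aligned)
108..116  target  (8B, 4-aligned)
sizeof = 116, alignof = 4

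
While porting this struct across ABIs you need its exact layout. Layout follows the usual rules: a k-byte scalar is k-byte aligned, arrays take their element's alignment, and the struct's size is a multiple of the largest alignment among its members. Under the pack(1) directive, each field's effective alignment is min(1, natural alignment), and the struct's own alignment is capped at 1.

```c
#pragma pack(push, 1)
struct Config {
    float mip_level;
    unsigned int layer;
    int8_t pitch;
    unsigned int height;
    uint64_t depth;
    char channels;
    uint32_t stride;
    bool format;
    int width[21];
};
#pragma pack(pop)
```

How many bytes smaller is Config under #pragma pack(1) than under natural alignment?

9

natural layout:
  mip_level at 0 (size 4, align 4) → ends 4
  layer at 4 (size 4, align 4) → ends 8
  pitch at 8 (size 1, align 1) → ends 9
  pad 3 to align 4 for height
  height at 12 (size 4, align 4) → ends 16
  depth at 16 (size 8, align 8) → ends 24
  channels at 24 (size 1, align 1) → ends 25
  pad 3 to align 4 for stride
  stride at 28 (size 4, align 4) → ends 32
  format at 32 (size 1, align 1) → ends 33
  pad 3 to align 4 for width
  width at 36 (size 84, align 4) → ends 120
  total 120 bytes, alignment 8
packed(1) layout:
  mip_level at 0 (size 4, align 1) → ends 4
  layer at 4 (size 4, align 1) → ends 8
  pitch at 8 (size 1, align 1) → ends 9
  height at 9 (size 4, align 1) → ends 13
  depth at 13 (size 8, align 1) → ends 21
  channels at 21 (size 1, align 1) → ends 22
  stride at 22 (size 4, align 1) → ends 26
  format at 26 (size 1, align 1) → ends 27
  width at 27 (size 84, align 1) → ends 111
  total 111 bytes, alignment 1
120 − 111 = 9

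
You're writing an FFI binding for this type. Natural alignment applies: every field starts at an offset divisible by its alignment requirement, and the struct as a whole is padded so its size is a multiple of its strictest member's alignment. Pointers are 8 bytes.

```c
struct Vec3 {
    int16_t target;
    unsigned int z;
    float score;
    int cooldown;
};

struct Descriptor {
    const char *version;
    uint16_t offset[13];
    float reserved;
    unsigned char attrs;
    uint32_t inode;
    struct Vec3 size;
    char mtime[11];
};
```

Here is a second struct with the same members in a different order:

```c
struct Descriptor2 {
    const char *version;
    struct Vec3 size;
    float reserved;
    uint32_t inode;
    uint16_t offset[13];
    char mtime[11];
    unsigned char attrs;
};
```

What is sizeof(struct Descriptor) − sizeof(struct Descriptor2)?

Vec3: target at 0 (size 2, align 2) → ends 2; pad 2 to align 4 for z; z at 4 (size 4, align 4) → ends 8; score at 8 (size 4, align 4) → ends 12; cooldown at 12 (size 4, align 4) → ends 16; total 16 bytes, alignment 4
version at 0 (size 8, align 8) → ends 8
offset at 8 (size 26, align 2) → ends 34
pad 2 to align 4 for reserved
reserved at 36 (size 4, align 4) → ends 40
attrs at 40 (size 1, align 1) → ends 41
pad 3 to align 4 for inode
inode at 44 (size 4, align 4) → ends 48
size at 48 (size 16, align 4) → ends 64
mtime at 64 (size 11, align 1) → ends 75
tail pad 5 to reach multiple of 8
total 80 bytes, alignment 8
— Descriptor2 —
version at 0 (size 8, align 8) → ends 8
size at 8 (size 16, align 4) → ends 24
reserved at 24 (size 4, align 4) → ends 28
inode at 28 (size 4, align 4) → ends 32
offset at 32 (size 26, align 2) → ends 58
mtime at 58 (size 11, align 1) → ends 69
attrs at 69 (size 1, align 1) → ends 70
tail pad 2 to reach multiple of 8
total 72 bytes, alignment 8
80 − 72 = 8

8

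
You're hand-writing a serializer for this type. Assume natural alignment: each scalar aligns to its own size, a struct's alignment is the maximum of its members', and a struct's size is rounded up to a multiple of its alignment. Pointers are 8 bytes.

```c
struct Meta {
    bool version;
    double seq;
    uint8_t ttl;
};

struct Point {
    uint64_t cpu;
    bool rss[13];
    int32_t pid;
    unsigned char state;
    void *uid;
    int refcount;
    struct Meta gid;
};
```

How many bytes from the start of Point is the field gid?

Meta: 0..1  version  (1B, 1-aligned); 1..8  -- padding (7B); 8..16  seq  (8B, 8-aligned); 16..17  ttl  (1B, 1-aligned); 17..24  -- tail padding (7B); sizeof = 24, alignof = 8
0..8  cpu  (8B, 8-aligned)
8..21  rss  (13B, 1-aligned)
21..24  -- padding (3B)
24..28  pid  (4B, 4-aligned)
28..29  state  (1B, 1-aligned)
29..32  -- padding (3B)
32..40  uid  (8B, 8-aligned)
40..44  refcount  (4B, 4-aligned)
44..48  -- padding (4B)
48..72  gid  (24B, 8-aligned)

48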